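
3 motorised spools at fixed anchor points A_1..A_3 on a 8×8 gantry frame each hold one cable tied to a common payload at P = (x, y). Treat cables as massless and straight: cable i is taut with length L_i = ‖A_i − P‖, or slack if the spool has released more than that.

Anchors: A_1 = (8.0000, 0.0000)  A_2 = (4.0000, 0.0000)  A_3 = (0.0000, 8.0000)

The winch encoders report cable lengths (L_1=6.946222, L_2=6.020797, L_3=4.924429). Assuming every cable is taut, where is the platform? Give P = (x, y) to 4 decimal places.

(4.5000, 6.0000)

circle eqns → linear via eq_j − eq_1; set c_j = A_j·A_j − L_j²
c_1 = 64.0000+0.0000−48.2500 = 15.7500
8.0000·x + 0.0000·y = c_1−c_2 = 36.0000
16.0000·x − 16.0000·y = c_1−c_3 = -24.0000
solve first two rows → x=4.5000, y=6.0000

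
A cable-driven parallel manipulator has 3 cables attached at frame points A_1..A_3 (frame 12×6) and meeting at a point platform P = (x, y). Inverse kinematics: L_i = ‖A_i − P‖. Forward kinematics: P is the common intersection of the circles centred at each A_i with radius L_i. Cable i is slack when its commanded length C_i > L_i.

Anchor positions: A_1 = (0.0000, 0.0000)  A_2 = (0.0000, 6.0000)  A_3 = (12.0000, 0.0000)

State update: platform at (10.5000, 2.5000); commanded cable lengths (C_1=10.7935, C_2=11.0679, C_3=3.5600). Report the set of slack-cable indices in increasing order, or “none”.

3

cable 1: L_1 = ‖A_1−P‖ = 10.7935;  C_1 = 10.7935 → taut
cable 2: L_2 = ‖A_2−P‖ = 11.0680;  C_2 = 11.0679 → taut
cable 3: L_3 = ‖A_3−P‖ = 2.9155;  C_3 = 3.5600 → slack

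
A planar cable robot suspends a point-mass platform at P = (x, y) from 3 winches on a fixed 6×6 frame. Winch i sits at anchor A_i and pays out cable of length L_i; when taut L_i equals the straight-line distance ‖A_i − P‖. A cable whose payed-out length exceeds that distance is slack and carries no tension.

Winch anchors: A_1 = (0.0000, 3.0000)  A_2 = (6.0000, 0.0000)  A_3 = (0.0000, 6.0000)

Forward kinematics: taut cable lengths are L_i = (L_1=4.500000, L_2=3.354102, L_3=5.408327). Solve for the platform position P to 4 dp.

expand ‖A_i−P‖²=L_i² and subtract eq 1 (c_i ≔ ‖A_i‖²−L_i²)
c_1 = 0.0000+9.0000−20.2500 = -11.2500
eq1−eq2 → [-12.0000  6.0000]·P = -36.0000
eq1−eq3 → [0.0000  -6.0000]·P = -18.0000
2×2 solve → P = (4.5000, 3.0000)

(4.5000, 3.0000)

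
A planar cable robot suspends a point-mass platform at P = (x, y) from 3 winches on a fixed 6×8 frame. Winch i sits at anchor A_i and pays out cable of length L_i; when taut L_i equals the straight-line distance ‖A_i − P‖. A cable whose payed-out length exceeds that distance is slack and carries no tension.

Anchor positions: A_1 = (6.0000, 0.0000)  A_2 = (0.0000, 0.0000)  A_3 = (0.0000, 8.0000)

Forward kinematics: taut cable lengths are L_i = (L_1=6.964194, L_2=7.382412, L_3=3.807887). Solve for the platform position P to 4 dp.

(3.5000, 6.5000)

expand ‖A_i−P‖²=L_i² and subtract eq 1 (q_i ≔ ‖A_i‖²−L_i²)
q_1 = 36.0000+0.0000−48.5000 = -12.5000
eq1−eq2 → [12.0000  0.0000]·P = 42.0000
eq1−eq3 → [12.0000  -16.0000]·P = -62.0000
2×2 solve → P = (3.5000, 6.5000)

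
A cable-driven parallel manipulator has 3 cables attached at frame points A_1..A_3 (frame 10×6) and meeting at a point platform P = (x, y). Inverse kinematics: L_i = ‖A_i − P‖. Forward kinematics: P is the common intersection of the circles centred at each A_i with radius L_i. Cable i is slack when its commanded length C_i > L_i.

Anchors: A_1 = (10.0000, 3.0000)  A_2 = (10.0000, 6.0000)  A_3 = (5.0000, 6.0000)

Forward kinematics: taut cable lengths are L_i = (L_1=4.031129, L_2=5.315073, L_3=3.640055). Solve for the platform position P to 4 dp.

(6.0000, 2.5000)

each cable: (A_i−P)·(A_i−P) = L_i²; let c_i = ‖A_i‖²−L_i²
c_1 = 100.0000+9.0000−16.2500 = 92.7500
row 1: 0.0000x − 6.0000y = -15.0000  (c_2=107.7500)
row 2: 10.0000x − 6.0000y = 45.0000  (c_3=47.7500)
Cramer on rows 1–2 → x = 6.0000, y = 2.5000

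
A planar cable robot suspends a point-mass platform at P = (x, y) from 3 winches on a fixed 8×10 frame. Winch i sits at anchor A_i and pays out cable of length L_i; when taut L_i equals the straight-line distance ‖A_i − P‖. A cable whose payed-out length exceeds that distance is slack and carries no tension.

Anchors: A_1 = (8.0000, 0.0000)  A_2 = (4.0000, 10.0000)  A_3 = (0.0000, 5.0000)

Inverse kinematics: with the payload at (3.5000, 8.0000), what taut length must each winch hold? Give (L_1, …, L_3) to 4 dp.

(9.1788, 2.0616, 4.6098)

cable 1: Δx=4.5000, Δy=-8.0000; L_1 = √(Δx²+Δy²) = 9.1788
cable 2: Δx=0.5000, Δy=2.0000; L_2 = √(Δx²+Δy²) = 2.0616
cable 3: Δx=-3.5000, Δy=-3.0000; L_3 = √(Δx²+Δy²) = 4.6098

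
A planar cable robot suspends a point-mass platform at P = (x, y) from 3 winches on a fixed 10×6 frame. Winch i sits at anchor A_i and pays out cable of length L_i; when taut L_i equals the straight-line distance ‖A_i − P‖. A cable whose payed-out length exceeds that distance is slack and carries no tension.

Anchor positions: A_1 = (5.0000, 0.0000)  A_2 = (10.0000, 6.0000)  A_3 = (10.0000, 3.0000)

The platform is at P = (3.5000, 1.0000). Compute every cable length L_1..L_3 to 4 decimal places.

(1.8028, 8.2006, 6.8007)

L_1: Δ = A_1−P = (1.5000, -1.0000) → ‖Δ‖ = √3.2500 = 1.8028
L_2: Δ = A_2−P = (6.5000, 5.0000) → ‖Δ‖ = √67.2500 = 8.2006
L_3: Δ = A_3−P = (6.5000, 2.0000) → ‖Δ‖ = √46.2500 = 6.8007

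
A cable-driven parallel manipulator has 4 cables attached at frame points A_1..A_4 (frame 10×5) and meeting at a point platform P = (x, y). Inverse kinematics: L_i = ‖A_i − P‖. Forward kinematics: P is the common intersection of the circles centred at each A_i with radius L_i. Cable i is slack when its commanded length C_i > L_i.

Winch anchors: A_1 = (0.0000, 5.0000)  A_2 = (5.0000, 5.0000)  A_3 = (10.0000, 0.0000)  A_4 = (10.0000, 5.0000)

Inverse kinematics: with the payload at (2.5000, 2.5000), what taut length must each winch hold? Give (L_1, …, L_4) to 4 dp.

(3.5355, 3.5355, 7.9057, 7.9057)

L_1: Δ = A_1−P = (-2.5000, 2.5000) → ‖Δ‖ = √12.5000 = 3.5355
L_2: Δ = A_2−P = (2.5000, 2.5000) → ‖Δ‖ = √12.5000 = 3.5355
L_3: Δ = A_3−P = (7.5000, -2.5000) → ‖Δ‖ = √62.5000 = 7.9057
L_4: Δ = A_4−P = (7.5000, 2.5000) → ‖Δ‖ = √62.5000 = 7.9057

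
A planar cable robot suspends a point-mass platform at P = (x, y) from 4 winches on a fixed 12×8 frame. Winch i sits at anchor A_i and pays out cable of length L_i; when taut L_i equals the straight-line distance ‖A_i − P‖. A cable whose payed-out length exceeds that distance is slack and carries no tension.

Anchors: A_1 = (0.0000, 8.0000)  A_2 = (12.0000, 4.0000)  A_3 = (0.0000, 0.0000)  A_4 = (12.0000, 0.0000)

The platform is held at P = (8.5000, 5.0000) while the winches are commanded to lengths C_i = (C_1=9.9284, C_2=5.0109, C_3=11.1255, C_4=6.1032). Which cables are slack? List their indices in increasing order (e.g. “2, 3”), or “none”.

1, 2, 3

cable 1: L_1 = ‖A_1−P‖ = 9.0139;  C_1 = 9.9284 → slack
cable 2: L_2 = ‖A_2−P‖ = 3.6401;  C_2 = 5.0109 → slack
cable 3: L_3 = ‖A_3−P‖ = 9.8615;  C_3 = 11.1255 → slack
cable 4: L_4 = ‖A_4−P‖ = 6.1033;  C_4 = 6.1032 → taut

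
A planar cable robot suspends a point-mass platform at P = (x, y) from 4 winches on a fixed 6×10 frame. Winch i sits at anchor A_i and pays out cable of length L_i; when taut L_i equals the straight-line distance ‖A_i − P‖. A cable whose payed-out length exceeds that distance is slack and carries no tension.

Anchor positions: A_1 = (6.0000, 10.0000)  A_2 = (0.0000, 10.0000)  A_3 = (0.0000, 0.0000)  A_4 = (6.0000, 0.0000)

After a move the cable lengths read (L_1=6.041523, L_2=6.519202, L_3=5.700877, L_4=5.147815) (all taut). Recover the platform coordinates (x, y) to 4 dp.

(3.5000, 4.5000)

circle eqns → linear via eq_j − eq_1; set k_j = A_j·A_j − L_j²
k_1 = 36.0000+100.0000−36.5000 = 99.5000
12.0000·x + 0.0000·y = k_1−k_2 = 42.0000
12.0000·x + 20.0000·y = k_1−k_3 = 132.0000
0.0000·x + 20.0000·y = k_1−k_4 = 90.0000
solve first two rows → x=3.5000, y=4.5000
check cable 4: ‖A_4−P‖² = 26.5000 ≈ L_4² = 26.5000 ✓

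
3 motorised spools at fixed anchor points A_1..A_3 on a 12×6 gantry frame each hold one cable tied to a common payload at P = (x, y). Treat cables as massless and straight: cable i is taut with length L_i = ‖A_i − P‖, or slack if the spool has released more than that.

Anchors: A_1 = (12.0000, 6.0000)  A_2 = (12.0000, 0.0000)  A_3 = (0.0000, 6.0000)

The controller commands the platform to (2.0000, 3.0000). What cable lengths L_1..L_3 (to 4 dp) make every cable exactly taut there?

(10.4403, 10.4403, 3.6056)

cable 1: Δx=10.0000, Δy=3.0000; L_1 = √(Δx²+Δy²) = 10.4403
cable 2: Δx=10.0000, Δy=-3.0000; L_2 = √(Δx²+Δy²) = 10.4403
cable 3: Δx=-2.0000, Δy=3.0000; L_3 = √(Δx²+Δy²) = 3.6056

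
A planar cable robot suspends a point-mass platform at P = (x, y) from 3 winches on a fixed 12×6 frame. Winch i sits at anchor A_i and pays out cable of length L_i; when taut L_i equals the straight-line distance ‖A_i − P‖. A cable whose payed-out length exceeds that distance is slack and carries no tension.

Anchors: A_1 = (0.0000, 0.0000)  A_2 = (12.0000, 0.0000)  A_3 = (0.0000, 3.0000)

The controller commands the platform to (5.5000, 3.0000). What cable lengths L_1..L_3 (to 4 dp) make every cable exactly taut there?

L_1 = √((0.0000−5.5000)² + (0.0000−3.0000)²) = 6.2650
L_2 = √((12.0000−5.5000)² + (0.0000−3.0000)²) = 7.1589
L_3 = √((0.0000−5.5000)² + (3.0000−3.0000)²) = 5.5000

(6.2650, 7.1589, 5.5000)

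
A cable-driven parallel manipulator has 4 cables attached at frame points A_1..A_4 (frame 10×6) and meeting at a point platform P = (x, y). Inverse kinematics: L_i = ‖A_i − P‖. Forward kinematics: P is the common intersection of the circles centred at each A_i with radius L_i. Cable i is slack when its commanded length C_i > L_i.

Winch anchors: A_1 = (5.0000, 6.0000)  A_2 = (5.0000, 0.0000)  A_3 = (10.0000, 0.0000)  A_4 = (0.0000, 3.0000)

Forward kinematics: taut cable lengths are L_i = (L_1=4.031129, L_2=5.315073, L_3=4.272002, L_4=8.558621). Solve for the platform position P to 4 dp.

(8.5000, 4.0000)

circle eqns → linear via eq_j − eq_1; set c_j = A_j·A_j − L_j²
c_1 = 25.0000+36.0000−16.2500 = 44.7500
0.0000·x + 12.0000·y = c_1−c_2 = 48.0000
-10.0000·x + 12.0000·y = c_1−c_3 = -37.0000
10.0000·x + 6.0000·y = c_1−c_4 = 109.0000
solve first two rows → x=8.5000, y=4.0000
check cable 4: ‖A_4−P‖² = 73.2500 ≈ L_4² = 73.2500 ✓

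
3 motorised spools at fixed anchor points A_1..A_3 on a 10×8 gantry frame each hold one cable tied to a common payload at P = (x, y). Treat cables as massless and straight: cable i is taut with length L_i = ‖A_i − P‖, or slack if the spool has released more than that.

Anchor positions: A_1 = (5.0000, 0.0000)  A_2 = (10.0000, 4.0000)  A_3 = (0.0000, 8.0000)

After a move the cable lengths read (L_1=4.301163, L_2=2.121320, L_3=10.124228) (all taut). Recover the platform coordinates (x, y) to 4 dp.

circle eqns → linear via eq_j − eq_1; set c_j = A_j·A_j − L_j²
c_1 = 25.0000+0.0000−18.5000 = 6.5000
-10.0000·x − 8.0000·y = c_1−c_2 = -105.0000
10.0000·x − 16.0000·y = c_1−c_3 = 45.0000
solve first two rows → x=8.5000, y=2.5000

(8.5000, 2.5000)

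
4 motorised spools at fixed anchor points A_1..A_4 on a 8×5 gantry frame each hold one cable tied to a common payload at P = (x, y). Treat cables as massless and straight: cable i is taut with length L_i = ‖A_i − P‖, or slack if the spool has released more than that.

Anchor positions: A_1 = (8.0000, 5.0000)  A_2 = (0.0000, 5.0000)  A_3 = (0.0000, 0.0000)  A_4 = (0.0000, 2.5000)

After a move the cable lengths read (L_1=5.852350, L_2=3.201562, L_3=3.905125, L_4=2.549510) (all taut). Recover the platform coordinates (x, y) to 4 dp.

(2.5000, 3.0000)

expand ‖A_i−P‖²=L_i² and subtract eq 1 (c_i ≔ ‖A_i‖²−L_i²)
c_1 = 64.0000+25.0000−34.2500 = 54.7500
eq1−eq2 → [16.0000  0.0000]·P = 40.0000
eq1−eq3 → [16.0000  10.0000]·P = 70.0000
eq1−eq4 → [16.0000  5.0000]·P = 55.0000
2×2 solve → P = (2.5000, 3.0000)
check cable 4: ‖A_4−P‖² = 6.5000 ≈ L_4² = 6.5000 ✓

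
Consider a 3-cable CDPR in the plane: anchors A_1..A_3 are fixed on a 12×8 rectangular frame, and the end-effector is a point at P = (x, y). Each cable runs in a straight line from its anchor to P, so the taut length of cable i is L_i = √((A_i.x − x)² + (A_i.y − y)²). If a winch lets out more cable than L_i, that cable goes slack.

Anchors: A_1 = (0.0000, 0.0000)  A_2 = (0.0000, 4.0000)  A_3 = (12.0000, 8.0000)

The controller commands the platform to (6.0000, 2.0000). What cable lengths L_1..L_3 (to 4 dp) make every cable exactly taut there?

(6.3246, 6.3246, 8.4853)

L_1 = √((0.0000−6.0000)² + (0.0000−2.0000)²) = 6.3246
L_2 = √((0.0000−6.0000)² + (4.0000−2.0000)²) = 6.3246
L_3 = √((12.0000−6.0000)² + (8.0000−2.0000)²) = 8.4853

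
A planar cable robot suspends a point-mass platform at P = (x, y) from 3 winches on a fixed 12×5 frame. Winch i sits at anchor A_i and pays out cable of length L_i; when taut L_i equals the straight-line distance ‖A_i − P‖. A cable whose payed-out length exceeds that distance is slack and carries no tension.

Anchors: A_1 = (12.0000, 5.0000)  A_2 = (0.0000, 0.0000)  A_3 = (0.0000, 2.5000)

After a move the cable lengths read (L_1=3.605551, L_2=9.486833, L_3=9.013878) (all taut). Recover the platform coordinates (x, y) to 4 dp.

circle eqns → linear via eq_j − eq_1; set c_j = A_j·A_j − L_j²
c_1 = 144.0000+25.0000−13.0000 = 156.0000
24.0000·x + 10.0000·y = c_1−c_2 = 246.0000
24.0000·x + 5.0000·y = c_1−c_3 = 231.0000
solve first two rows → x=9.0000, y=3.0000

(9.0000, 3.0000)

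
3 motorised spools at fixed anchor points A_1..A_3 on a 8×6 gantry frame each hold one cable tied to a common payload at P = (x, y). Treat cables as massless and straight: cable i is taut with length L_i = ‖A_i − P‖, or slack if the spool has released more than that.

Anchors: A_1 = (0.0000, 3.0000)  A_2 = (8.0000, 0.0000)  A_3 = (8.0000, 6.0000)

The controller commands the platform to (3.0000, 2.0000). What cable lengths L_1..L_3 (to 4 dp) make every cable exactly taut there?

L_1 = √((0.0000−3.0000)² + (3.0000−2.0000)²) = 3.1623
L_2 = √((8.0000−3.0000)² + (0.0000−2.0000)²) = 5.3852
L_3 = √((8.0000−3.0000)² + (6.0000−2.0000)²) = 6.4031

(3.1623, 5.3852, 6.4031)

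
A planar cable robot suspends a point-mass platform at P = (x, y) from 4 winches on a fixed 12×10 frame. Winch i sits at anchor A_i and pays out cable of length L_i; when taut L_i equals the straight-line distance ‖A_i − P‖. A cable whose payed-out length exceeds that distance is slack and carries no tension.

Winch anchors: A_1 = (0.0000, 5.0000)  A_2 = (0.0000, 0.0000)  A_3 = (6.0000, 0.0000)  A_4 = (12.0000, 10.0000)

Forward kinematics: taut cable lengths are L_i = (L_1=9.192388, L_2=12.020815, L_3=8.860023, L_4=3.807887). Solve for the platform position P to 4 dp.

(8.5000, 8.5000)

each cable: (A_i−P)·(A_i−P) = L_i²; let k_i = ‖A_i‖²−L_i²
k_1 = 0.0000+25.0000−84.5000 = -59.5000
row 1: 0.0000x + 10.0000y = 85.0000  (k_2=-144.5000)
row 2: -12.0000x + 10.0000y = -17.0000  (k_3=-42.5000)
row 3: -24.0000x − 10.0000y = -289.0000  (k_4=229.5000)
Cramer on rows 1–2 → x = 8.5000, y = 8.5000
check cable 4: ‖A_4−P‖² = 14.5000 ≈ L_4² = 14.5000 ✓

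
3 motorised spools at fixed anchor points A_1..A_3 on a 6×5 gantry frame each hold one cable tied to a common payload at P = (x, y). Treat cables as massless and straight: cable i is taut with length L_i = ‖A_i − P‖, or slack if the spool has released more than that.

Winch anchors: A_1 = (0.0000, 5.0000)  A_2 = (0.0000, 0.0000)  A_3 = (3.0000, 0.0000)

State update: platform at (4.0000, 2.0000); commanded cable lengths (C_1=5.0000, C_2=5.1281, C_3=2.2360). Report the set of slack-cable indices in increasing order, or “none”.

2

cable 1: √((-4.0000)²+(3.0000)²)=5.0000, C_1=5.0000: taut
cable 2: √((-4.0000)²+(-2.0000)²)=4.4721, C_2=5.1281: slack
cable 3: √((-1.0000)²+(-2.0000)²)=2.2361, C_3=2.2360: taut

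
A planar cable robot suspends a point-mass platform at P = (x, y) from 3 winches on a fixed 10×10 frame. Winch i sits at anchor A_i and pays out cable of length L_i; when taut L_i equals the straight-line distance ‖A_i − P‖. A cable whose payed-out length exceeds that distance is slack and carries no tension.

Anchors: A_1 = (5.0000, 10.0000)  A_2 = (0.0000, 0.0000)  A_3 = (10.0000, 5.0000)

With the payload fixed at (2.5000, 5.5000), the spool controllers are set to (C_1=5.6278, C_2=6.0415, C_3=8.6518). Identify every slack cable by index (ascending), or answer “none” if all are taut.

1, 3

cable 1: √((2.5000)²+(4.5000)²)=5.1478, C_1=5.6278: slack
cable 2: √((-2.5000)²+(-5.5000)²)=6.0415, C_2=6.0415: taut
cable 3: √((7.5000)²+(-0.5000)²)=7.5166, C_3=8.6518: slack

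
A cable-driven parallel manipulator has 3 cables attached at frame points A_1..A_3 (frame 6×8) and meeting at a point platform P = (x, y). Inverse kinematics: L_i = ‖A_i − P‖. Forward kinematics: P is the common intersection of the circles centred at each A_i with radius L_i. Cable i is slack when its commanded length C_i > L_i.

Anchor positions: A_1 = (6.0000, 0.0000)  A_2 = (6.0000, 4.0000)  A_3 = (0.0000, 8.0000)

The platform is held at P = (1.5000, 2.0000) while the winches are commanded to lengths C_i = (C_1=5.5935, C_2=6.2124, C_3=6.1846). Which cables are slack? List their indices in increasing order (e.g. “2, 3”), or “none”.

cable 1: √((4.5000)²+(-2.0000)²)=4.9244, C_1=5.5935: slack
cable 2: √((4.5000)²+(2.0000)²)=4.9244, C_2=6.2124: slack
cable 3: √((-1.5000)²+(6.0000)²)=6.1847, C_3=6.1846: taut

1, 2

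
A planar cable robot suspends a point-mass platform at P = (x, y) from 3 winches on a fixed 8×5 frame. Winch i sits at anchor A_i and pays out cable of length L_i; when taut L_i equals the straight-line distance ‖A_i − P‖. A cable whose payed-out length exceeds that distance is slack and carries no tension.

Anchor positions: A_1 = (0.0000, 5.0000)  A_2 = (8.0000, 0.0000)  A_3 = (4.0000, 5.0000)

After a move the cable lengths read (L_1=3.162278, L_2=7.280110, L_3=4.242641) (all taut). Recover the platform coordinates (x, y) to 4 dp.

(1.0000, 2.0000)

expand ‖A_i−P‖²=L_i² and subtract eq 1 (q_i ≔ ‖A_i‖²−L_i²)
q_1 = 0.0000+25.0000−10.0000 = 15.0000
eq1−eq2 → [-16.0000  10.0000]·P = 4.0000
eq1−eq3 → [-8.0000  0.0000]·P = -8.0000
2×2 solve → P = (1.0000, 2.0000)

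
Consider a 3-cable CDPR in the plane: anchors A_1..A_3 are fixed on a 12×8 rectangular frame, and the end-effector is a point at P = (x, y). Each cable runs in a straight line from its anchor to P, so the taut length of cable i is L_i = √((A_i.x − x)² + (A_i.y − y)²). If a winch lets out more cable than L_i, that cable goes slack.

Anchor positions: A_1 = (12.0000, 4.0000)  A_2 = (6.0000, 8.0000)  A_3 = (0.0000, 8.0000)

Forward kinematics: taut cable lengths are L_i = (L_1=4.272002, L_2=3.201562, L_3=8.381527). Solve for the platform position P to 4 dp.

(8.0000, 5.5000)

expand ‖A_i−P‖²=L_i² and subtract eq 1 (c_i ≔ ‖A_i‖²−L_i²)
c_1 = 144.0000+16.0000−18.2500 = 141.7500
eq1−eq2 → [12.0000  -8.0000]·P = 52.0000
eq1−eq3 → [24.0000  -8.0000]·P = 148.0000
2×2 solve → P = (8.0000, 5.5000)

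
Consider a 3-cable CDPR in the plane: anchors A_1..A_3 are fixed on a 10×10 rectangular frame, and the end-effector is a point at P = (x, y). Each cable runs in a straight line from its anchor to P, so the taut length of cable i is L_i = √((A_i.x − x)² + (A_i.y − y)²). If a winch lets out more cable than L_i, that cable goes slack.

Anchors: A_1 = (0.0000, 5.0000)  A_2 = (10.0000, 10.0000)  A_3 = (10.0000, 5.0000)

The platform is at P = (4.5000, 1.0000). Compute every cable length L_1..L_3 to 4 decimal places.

L_1 = √((0.0000−4.5000)² + (5.0000−1.0000)²) = 6.0208
L_2 = √((10.0000−4.5000)² + (10.0000−1.0000)²) = 10.5475
L_3 = √((10.0000−4.5000)² + (5.0000−1.0000)²) = 6.8007

(6.0208, 10.5475, 6.8007)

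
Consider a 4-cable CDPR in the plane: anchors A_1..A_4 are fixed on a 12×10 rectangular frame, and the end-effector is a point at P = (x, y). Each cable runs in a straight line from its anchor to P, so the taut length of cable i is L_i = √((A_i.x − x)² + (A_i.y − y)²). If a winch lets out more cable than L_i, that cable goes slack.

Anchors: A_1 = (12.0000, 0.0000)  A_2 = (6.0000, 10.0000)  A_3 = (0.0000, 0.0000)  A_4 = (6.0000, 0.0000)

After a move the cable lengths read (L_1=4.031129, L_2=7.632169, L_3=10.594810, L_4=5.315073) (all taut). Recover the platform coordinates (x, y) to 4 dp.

expand ‖A_i−P‖²=L_i² and subtract eq 1 (k_i ≔ ‖A_i‖²−L_i²)
k_1 = 144.0000+0.0000−16.2500 = 127.7500
eq1−eq2 → [12.0000  -20.0000]·P = 50.0000
eq1−eq3 → [24.0000  0.0000]·P = 240.0000
eq1−eq4 → [12.0000  0.0000]·P = 120.0000
2×2 solve → P = (10.0000, 3.5000)
check cable 4: ‖A_4−P‖² = 28.2500 ≈ L_4² = 28.2500 ✓

(10.0000, 3.5000)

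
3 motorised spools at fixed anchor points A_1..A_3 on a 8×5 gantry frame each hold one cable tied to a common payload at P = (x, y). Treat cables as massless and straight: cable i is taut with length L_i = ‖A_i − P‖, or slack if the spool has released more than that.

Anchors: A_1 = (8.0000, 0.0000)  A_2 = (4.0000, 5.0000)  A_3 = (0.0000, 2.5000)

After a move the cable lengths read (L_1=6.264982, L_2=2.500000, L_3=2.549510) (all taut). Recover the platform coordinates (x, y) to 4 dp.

(2.5000, 3.0000)

expand ‖A_i−P‖²=L_i² and subtract eq 1 (k_i ≔ ‖A_i‖²−L_i²)
k_1 = 64.0000+0.0000−39.2500 = 24.7500
eq1−eq2 → [8.0000  -10.0000]·P = -10.0000
eq1−eq3 → [16.0000  -5.0000]·P = 25.0000
2×2 solve → P = (2.5000, 3.0000)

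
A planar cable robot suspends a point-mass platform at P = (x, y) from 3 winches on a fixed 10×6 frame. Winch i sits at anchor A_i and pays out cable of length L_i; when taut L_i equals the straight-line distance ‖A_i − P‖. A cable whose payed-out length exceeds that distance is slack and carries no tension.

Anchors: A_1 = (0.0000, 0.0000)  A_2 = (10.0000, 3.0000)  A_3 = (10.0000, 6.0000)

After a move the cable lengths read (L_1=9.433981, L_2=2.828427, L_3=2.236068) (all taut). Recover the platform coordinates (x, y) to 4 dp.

each cable: (A_i−P)·(A_i−P) = L_i²; let c_i = ‖A_i‖²−L_i²
c_1 = 0.0000+0.0000−89.0000 = -89.0000
row 1: -20.0000x − 6.0000y = -190.0000  (c_2=101.0000)
row 2: -20.0000x − 12.0000y = -220.0000  (c_3=131.0000)
Cramer on rows 1–2 → x = 8.0000, y = 5.0000

(8.0000, 5.0000)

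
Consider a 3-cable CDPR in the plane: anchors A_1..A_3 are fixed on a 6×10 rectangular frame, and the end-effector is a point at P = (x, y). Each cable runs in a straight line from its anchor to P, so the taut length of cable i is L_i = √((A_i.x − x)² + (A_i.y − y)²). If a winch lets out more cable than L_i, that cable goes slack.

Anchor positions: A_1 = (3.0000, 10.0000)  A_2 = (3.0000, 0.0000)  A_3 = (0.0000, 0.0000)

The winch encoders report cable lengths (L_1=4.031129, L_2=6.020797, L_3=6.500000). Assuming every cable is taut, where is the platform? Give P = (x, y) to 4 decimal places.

expand ‖A_i−P‖²=L_i² and subtract eq 1 (k_i ≔ ‖A_i‖²−L_i²)
k_1 = 9.0000+100.0000−16.2500 = 92.7500
eq1−eq2 → [0.0000  20.0000]·P = 120.0000
eq1−eq3 → [6.0000  20.0000]·P = 135.0000
2×2 solve → P = (2.5000, 6.0000)

(2.5000, 6.0000)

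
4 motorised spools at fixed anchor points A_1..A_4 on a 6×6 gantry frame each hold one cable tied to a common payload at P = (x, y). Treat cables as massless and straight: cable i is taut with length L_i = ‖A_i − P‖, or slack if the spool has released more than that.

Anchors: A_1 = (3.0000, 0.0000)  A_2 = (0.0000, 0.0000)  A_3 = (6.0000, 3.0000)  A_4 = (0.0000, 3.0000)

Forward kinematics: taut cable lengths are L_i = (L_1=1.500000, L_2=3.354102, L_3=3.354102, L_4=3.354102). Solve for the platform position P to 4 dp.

(3.0000, 1.5000)

expand ‖A_i−P‖²=L_i² and subtract eq 1 (q_i ≔ ‖A_i‖²−L_i²)
q_1 = 9.0000+0.0000−2.2500 = 6.7500
eq1−eq2 → [6.0000  0.0000]·P = 18.0000
eq1−eq3 → [-6.0000  -6.0000]·P = -27.0000
eq1−eq4 → [6.0000  -6.0000]·P = 9.0000
2×2 solve → P = (3.0000, 1.5000)
check cable 4: ‖A_4−P‖² = 11.2500 ≈ L_4² = 11.2500 ✓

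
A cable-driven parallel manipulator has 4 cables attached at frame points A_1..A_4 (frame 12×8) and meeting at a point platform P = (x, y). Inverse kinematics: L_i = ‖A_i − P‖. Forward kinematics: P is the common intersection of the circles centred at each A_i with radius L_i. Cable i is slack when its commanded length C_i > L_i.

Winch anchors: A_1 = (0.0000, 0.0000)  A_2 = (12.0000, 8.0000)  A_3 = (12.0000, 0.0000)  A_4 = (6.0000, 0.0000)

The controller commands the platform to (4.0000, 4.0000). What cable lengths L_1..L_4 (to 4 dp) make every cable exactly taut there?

(5.6569, 8.9443, 8.9443, 4.4721)

cable 1: Δx=-4.0000, Δy=-4.0000; L_1 = √(Δx²+Δy²) = 5.6569
cable 2: Δx=8.0000, Δy=4.0000; L_2 = √(Δx²+Δy²) = 8.9443
cable 3: Δx=8.0000, Δy=-4.0000; L_3 = √(Δx²+Δy²) = 8.9443
cable 4: Δx=2.0000, Δy=-4.0000; L_4 = √(Δx²+Δy²) = 4.4721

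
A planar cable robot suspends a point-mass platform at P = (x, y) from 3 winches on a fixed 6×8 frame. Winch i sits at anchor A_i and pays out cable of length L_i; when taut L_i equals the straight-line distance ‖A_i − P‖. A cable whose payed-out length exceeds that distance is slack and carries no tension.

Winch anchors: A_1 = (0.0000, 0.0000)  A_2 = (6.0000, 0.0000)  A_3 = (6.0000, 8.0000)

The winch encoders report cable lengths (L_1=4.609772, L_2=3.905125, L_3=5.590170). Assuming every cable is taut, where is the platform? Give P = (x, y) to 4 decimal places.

expand ‖A_i−P‖²=L_i² and subtract eq 1 (k_i ≔ ‖A_i‖²−L_i²)
k_1 = 0.0000+0.0000−21.2500 = -21.2500
eq1−eq2 → [-12.0000  0.0000]·P = -42.0000
eq1−eq3 → [-12.0000  -16.0000]·P = -90.0000
2×2 solve → P = (3.5000, 3.0000)

(3.5000, 3.0000)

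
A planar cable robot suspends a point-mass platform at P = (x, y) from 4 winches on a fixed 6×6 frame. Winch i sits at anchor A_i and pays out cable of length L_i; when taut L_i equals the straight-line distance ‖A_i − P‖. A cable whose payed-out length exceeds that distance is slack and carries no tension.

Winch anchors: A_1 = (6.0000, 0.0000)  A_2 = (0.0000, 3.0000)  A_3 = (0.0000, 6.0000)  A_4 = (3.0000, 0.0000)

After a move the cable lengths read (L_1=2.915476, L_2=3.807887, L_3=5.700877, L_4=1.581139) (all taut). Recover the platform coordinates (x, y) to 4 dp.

circle eqns → linear via eq_j − eq_1; set c_j = A_j·A_j − L_j²
c_1 = 36.0000+0.0000−8.5000 = 27.5000
12.0000·x − 6.0000·y = c_1−c_2 = 33.0000
12.0000·x − 12.0000·y = c_1−c_3 = 24.0000
6.0000·x + 0.0000·y = c_1−c_4 = 21.0000
solve first two rows → x=3.5000, y=1.5000
check cable 4: ‖A_4−P‖² = 2.5000 ≈ L_4² = 2.5000 ✓

(3.5000, 1.5000)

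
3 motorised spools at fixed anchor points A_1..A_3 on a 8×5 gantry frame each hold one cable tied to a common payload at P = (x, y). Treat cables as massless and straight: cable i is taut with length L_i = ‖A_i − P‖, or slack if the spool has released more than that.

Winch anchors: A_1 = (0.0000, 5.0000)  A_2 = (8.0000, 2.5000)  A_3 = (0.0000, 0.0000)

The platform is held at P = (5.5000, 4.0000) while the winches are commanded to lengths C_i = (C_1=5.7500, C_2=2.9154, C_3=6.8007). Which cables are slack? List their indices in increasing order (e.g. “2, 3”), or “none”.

1

cable 1: L_1 = ‖A_1−P‖ = 5.5902;  C_1 = 5.7500 → slack
cable 2: L_2 = ‖A_2−P‖ = 2.9155;  C_2 = 2.9154 → taut
cable 3: L_3 = ‖A_3−P‖ = 6.8007;  C_3 = 6.8007 → taut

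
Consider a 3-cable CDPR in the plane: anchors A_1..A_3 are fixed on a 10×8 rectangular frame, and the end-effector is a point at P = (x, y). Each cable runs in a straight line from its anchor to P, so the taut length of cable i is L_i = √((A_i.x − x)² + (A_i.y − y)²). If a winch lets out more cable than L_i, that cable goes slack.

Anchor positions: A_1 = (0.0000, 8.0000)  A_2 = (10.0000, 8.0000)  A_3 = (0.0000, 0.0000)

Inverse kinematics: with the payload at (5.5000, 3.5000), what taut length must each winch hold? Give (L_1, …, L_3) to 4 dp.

(7.1063, 6.3640, 6.5192)

cable 1: Δx=-5.5000, Δy=4.5000; L_1 = √(Δx²+Δy²) = 7.1063
cable 2: Δx=4.5000, Δy=4.5000; L_2 = √(Δx²+Δy²) = 6.3640
cable 3: Δx=-5.5000, Δy=-3.5000; L_3 = √(Δx²+Δy²) = 6.5192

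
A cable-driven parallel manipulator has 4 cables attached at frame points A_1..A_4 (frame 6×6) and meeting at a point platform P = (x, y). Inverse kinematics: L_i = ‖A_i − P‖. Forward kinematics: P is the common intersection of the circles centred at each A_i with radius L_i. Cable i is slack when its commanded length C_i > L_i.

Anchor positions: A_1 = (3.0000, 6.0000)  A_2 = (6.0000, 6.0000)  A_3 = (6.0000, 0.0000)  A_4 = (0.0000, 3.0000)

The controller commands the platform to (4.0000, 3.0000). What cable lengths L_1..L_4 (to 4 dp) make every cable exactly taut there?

(3.1623, 3.6056, 3.6056, 4.0000)

L_1 = √((3.0000−4.0000)² + (6.0000−3.0000)²) = 3.1623
L_2 = √((6.0000−4.0000)² + (6.0000−3.0000)²) = 3.6056
L_3 = √((6.0000−4.0000)² + (0.0000−3.0000)²) = 3.6056
L_4 = √((0.0000−4.0000)² + (3.0000−3.0000)²) = 4.0000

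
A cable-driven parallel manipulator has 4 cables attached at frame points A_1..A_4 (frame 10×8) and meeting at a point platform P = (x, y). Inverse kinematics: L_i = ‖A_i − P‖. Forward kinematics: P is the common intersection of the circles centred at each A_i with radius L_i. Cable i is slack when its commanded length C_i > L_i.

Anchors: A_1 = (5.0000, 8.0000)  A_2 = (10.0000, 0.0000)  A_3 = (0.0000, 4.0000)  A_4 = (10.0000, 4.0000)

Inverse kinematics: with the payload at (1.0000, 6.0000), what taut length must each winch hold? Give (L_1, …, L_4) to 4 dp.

cable 1: Δx=4.0000, Δy=2.0000; L_1 = √(Δx²+Δy²) = 4.4721
cable 2: Δx=9.0000, Δy=-6.0000; L_2 = √(Δx²+Δy²) = 10.8167
cable 3: Δx=-1.0000, Δy=-2.0000; L_3 = √(Δx²+Δy²) = 2.2361
cable 4: Δx=9.0000, Δy=-2.0000; L_4 = √(Δx²+Δy²) = 9.2195

(4.4721, 10.8167, 2.2361, 9.2195)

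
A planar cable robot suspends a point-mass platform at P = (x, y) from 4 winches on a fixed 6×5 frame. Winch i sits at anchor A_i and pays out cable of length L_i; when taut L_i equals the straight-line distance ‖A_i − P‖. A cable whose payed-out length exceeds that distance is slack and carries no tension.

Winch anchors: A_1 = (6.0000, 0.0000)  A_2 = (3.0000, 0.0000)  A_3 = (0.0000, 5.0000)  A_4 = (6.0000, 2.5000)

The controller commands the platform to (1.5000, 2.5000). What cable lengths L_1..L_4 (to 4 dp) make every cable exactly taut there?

L_1 = √((6.0000−1.5000)² + (0.0000−2.5000)²) = 5.1478
L_2 = √((3.0000−1.5000)² + (0.0000−2.5000)²) = 2.9155
L_3 = √((0.0000−1.5000)² + (5.0000−2.5000)²) = 2.9155
L_4 = √((6.0000−1.5000)² + (2.5000−2.5000)²) = 4.5000

(5.1478, 2.9155, 2.9155, 4.5000)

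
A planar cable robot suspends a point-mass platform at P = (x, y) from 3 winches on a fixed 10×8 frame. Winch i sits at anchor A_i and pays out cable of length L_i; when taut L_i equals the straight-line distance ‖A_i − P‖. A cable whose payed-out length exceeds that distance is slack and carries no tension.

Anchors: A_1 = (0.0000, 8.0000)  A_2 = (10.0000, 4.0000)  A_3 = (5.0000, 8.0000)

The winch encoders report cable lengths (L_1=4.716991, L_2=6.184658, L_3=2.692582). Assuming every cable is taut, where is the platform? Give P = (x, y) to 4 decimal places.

circle eqns → linear via eq_j − eq_1; set q_j = A_j·A_j − L_j²
q_1 = 0.0000+64.0000−22.2500 = 41.7500
-20.0000·x + 8.0000·y = q_1−q_2 = -36.0000
-10.0000·x + 0.0000·y = q_1−q_3 = -40.0000
solve first two rows → x=4.0000, y=5.5000

(4.0000, 5.5000)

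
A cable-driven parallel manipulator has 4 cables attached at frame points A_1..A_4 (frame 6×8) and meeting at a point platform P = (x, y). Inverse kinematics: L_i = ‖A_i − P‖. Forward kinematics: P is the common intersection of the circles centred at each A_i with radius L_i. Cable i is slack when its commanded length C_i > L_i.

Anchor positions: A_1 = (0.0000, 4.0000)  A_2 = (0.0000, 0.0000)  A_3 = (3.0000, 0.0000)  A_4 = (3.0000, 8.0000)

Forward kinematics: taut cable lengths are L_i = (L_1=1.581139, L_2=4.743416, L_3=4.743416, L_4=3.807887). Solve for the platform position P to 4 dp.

(1.5000, 4.5000)

each cable: (A_i−P)·(A_i−P) = L_i²; let q_i = ‖A_i‖²−L_i²
q_1 = 0.0000+16.0000−2.5000 = 13.5000
row 1: 0.0000x + 8.0000y = 36.0000  (q_2=-22.5000)
row 2: -6.0000x + 8.0000y = 27.0000  (q_3=-13.5000)
row 3: -6.0000x − 8.0000y = -45.0000  (q_4=58.5000)
Cramer on rows 1–2 → x = 1.5000, y = 4.5000
check cable 4: ‖A_4−P‖² = 14.5000 ≈ L_4² = 14.5000 ✓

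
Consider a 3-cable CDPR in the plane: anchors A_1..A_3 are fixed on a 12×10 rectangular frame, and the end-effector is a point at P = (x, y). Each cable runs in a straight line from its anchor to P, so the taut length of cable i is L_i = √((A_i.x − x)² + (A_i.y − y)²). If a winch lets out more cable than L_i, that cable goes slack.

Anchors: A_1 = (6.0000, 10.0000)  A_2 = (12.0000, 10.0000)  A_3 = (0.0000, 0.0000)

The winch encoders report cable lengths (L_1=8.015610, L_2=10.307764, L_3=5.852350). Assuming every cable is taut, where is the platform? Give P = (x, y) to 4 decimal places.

each cable: (A_i−P)·(A_i−P) = L_i²; let q_i = ‖A_i‖²−L_i²
q_1 = 36.0000+100.0000−64.2500 = 71.7500
row 1: -12.0000x + 0.0000y = -66.0000  (q_2=137.7500)
row 2: 12.0000x + 20.0000y = 106.0000  (q_3=-34.2500)
Cramer on rows 1–2 → x = 5.5000, y = 2.0000

(5.5000, 2.0000)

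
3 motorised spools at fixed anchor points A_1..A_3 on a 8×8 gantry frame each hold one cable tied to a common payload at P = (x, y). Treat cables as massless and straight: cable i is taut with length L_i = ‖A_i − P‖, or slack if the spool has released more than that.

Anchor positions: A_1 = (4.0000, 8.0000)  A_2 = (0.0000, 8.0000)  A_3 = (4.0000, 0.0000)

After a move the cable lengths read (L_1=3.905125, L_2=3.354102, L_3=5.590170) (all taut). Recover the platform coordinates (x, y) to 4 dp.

each cable: (A_i−P)·(A_i−P) = L_i²; let c_i = ‖A_i‖²−L_i²
c_1 = 16.0000+64.0000−15.2500 = 64.7500
row 1: 8.0000x + 0.0000y = 12.0000  (c_2=52.7500)
row 2: 0.0000x + 16.0000y = 80.0000  (c_3=-15.2500)
Cramer on rows 1–2 → x = 1.5000, y = 5.0000

(1.5000, 5.0000)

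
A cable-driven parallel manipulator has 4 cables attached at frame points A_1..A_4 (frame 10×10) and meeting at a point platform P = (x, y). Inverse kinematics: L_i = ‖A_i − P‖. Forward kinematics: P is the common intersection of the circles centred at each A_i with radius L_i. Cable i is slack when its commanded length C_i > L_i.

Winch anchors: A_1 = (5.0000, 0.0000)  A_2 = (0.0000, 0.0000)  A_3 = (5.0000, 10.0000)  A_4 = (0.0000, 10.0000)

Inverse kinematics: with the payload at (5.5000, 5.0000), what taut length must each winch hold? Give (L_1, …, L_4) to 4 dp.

(5.0249, 7.4330, 5.0249, 7.4330)

L_1 = √((5.0000−5.5000)² + (0.0000−5.0000)²) = 5.0249
L_2 = √((0.0000−5.5000)² + (0.0000−5.0000)²) = 7.4330
L_3 = √((5.0000−5.5000)² + (10.0000−5.0000)²) = 5.0249
L_4 = √((0.0000−5.5000)² + (10.0000−5.0000)²) = 7.4330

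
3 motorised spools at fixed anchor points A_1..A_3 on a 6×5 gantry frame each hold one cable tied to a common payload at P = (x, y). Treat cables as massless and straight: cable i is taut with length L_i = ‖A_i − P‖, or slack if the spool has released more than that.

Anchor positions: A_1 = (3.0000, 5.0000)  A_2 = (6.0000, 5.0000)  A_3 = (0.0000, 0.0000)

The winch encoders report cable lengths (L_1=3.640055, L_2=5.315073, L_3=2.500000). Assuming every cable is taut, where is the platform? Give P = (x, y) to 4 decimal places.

expand ‖A_i−P‖²=L_i² and subtract eq 1 (k_i ≔ ‖A_i‖²−L_i²)
k_1 = 9.0000+25.0000−13.2500 = 20.7500
eq1−eq2 → [-6.0000  0.0000]·P = -12.0000
eq1−eq3 → [6.0000  10.0000]·P = 27.0000
2×2 solve → P = (2.0000, 1.5000)

(2.0000, 1.5000)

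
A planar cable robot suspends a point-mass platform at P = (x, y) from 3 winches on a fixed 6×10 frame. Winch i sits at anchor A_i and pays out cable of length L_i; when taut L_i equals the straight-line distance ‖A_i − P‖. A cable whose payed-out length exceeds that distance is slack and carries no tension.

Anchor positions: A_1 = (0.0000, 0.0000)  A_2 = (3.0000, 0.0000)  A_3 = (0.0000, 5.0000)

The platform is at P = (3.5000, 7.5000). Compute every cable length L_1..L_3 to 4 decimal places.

L_1 = √((0.0000−3.5000)² + (0.0000−7.5000)²) = 8.2765
L_2 = √((3.0000−3.5000)² + (0.0000−7.5000)²) = 7.5166
L_3 = √((0.0000−3.5000)² + (5.0000−7.5000)²) = 4.3012

(8.2765, 7.5166, 4.3012)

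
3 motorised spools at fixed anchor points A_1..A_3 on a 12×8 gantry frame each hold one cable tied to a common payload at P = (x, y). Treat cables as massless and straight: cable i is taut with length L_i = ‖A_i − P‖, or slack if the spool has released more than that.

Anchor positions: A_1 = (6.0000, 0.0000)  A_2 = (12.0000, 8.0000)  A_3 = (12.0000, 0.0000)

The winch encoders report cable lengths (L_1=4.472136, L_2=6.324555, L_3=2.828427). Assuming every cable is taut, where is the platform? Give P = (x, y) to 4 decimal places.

(10.0000, 2.0000)

circle eqns → linear via eq_j − eq_1; set c_j = A_j·A_j − L_j²
c_1 = 36.0000+0.0000−20.0000 = 16.0000
-12.0000·x − 16.0000·y = c_1−c_2 = -152.0000
-12.0000·x + 0.0000·y = c_1−c_3 = -120.0000
solve first two rows → x=10.0000, y=2.0000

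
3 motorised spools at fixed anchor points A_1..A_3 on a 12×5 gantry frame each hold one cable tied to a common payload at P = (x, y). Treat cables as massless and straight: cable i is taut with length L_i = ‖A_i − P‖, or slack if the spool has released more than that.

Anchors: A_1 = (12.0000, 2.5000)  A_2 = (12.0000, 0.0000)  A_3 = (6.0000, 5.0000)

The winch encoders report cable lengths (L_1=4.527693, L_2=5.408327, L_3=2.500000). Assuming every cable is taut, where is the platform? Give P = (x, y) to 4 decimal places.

each cable: (A_i−P)·(A_i−P) = L_i²; let c_i = ‖A_i‖²−L_i²
c_1 = 144.0000+6.2500−20.5000 = 129.7500
row 1: 0.0000x + 5.0000y = 15.0000  (c_2=114.7500)
row 2: 12.0000x − 5.0000y = 75.0000  (c_3=54.7500)
Cramer on rows 1–2 → x = 7.5000, y = 3.0000

(7.5000, 3.0000)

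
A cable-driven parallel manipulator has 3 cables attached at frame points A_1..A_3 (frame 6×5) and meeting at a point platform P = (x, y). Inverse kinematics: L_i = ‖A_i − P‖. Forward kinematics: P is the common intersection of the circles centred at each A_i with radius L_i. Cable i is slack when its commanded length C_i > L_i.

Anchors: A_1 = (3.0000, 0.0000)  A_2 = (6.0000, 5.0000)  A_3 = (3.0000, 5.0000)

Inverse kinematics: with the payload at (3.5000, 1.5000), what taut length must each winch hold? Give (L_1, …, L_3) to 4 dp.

(1.5811, 4.3012, 3.5355)

cable 1: Δx=-0.5000, Δy=-1.5000; L_1 = √(Δx²+Δy²) = 1.5811
cable 2: Δx=2.5000, Δy=3.5000; L_2 = √(Δx²+Δy²) = 4.3012
cable 3: Δx=-0.5000, Δy=3.5000; L_3 = √(Δx²+Δy²) = 3.5355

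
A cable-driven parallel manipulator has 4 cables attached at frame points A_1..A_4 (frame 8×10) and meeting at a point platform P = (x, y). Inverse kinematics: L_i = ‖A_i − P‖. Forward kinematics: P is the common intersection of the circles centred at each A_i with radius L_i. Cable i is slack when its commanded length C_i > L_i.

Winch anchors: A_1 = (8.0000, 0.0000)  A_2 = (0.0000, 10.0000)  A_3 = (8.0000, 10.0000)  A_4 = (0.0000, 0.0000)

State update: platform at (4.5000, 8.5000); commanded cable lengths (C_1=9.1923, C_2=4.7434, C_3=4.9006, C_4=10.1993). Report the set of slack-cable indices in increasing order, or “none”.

3, 4

i=1: geometric 9.1924 vs commanded 9.1923 ⇒ taut
i=2: geometric 4.7434 vs commanded 4.7434 ⇒ taut
i=3: geometric 3.8079 vs commanded 4.9006 ⇒ slack
i=4: geometric 9.6177 vs commanded 10.1993 ⇒ slack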